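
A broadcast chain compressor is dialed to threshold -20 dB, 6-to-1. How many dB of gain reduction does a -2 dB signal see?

The signal is 18 dB above threshold.
At 6:1, output sits 18/6 = 3 dB above threshold.
GR = overshoot in − overshoot out = 18 − 3 = 15 dB.

15 dB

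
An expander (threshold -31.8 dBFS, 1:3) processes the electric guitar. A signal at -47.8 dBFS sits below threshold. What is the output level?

-79.8 dBFS

Undershoot = (-31.8) − (-47.8) = 16 dB.
At 1:3, that expands to 48 dB under threshold.
Output = -31.8 − 48 = -79.8 dBFS.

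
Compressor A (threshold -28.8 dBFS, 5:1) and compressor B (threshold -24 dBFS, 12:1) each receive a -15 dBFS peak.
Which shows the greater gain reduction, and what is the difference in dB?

A: overshoot 13.8 dB → output overshoot 2.76 dB → GR 11.04 dB.
B: overshoot 9 dB → output overshoot 0.75 dB → GR 8.25 dB.
Difference: 2.79 dB in favour of A.

A, by 2.79 dB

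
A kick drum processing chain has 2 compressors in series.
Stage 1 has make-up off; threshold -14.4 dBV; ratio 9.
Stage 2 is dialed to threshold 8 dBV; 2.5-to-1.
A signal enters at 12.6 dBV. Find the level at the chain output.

Stage 1: 27 dB above -14.4 dBV, reduced 9:1 to 3 dB above → -11.4 dBV.
Stage 2: below threshold (-11.4 ≤ 8); passes unchanged; output -11.4 dBV.

-11.4 dBV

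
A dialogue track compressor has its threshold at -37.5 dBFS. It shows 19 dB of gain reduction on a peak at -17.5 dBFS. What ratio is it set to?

20:1

Input overshoot = -17.5 − (-37.5) = 20 dB.
Output overshoot = 20 − 19 = 1 dB.
Ratio = input overshoot / output overshoot = 20 / 1 = 20.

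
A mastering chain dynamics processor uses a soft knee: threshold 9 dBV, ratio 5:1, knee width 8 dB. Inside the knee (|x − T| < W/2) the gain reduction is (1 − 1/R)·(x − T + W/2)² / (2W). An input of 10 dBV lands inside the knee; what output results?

8.75 dBV

x − T + W/2 = 10 − 9 + 4 = 5.
GR = (1 − 1/5) × 5² / 16 = 0.8 × 25 / 16 = 1.25 dB.
Output = 10 − 1.25 = 8.75 dBV.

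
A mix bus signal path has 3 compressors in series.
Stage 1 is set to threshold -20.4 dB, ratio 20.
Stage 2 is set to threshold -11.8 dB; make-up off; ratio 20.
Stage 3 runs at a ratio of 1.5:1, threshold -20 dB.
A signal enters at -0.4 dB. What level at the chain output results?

Stage 1: -0.4 dB is 20 dB over -20.4 dB; at 20:1 that becomes 1 dB over, giving -19.4 dB.
Stage 2: below threshold (-19.4 ≤ -11.8); passes unchanged; output -19.4 dB.
Stage 3: overshoot 0.6 dB → 0.6/1.5 = 0.4 dB → -19.6 dB.

-19.6 dB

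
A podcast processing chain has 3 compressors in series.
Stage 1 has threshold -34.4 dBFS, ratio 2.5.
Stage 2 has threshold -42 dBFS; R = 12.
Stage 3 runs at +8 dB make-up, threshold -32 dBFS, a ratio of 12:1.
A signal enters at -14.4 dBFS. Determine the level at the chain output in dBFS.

Stage 1: 20 dB above -34.4 dBFS, reduced 2.5:1 to 8 dB above → -26.4 dBFS.
Stage 2: 15.6 dB above -42 dBFS, reduced 12:1 to 1.3 dB above → -40.7 dBFS.
Stage 3: -40.7 dBFS ≤ -32 dBFS, so stage 3 doesn't engage; make-up brings it to -32.7 dBFS.

-32.7 dBFS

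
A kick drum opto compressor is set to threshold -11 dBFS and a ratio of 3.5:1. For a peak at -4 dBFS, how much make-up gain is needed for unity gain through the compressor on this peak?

5 dB

The peak compresses to -11 + 7/3.5 = -9 dBFS.
To reach -4 dBFS requires -4 − (-9) = 5 dB of make-up.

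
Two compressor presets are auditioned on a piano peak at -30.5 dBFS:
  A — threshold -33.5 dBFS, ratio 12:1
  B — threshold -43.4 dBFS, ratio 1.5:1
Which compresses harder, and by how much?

A: 3 dB over, compressed to 0.25 dB over, so 2.75 dB of GR.
B: 12.9 dB over, compressed to 8.6 dB over, so 4.3 dB of GR.
Difference: 1.55 dB in favour of B.

B, by 1.55 dB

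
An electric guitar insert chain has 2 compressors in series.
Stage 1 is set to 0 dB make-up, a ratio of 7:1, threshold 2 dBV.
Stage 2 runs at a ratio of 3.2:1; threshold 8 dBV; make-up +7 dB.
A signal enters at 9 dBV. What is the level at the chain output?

Stage 1: 7 dB above 2 dBV, reduced 7:1 to 1 dB above → 3 dBV.
Stage 2: below threshold (3 ≤ 8); passes unchanged; make-up brings it to 10 dBV.

10 dBV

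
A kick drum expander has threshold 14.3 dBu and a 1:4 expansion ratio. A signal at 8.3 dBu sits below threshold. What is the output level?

-9.7 dBu

The input is 6 dB below the 14.3 dBu threshold.
A 1:4 expander multiplies undershoot by 4: 6 × 4 = 24 dB below threshold.
Output = 14.3 − 24 = -9.7 dBu.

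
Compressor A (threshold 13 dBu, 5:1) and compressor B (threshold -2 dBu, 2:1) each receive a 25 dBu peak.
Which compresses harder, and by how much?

B, by 3.9 dB

A: GR = 12 − 12/5 = 9.6 dB.
B: GR = 27 − 27/2 = 13.5 dB.
B reduces 3.9 dB more.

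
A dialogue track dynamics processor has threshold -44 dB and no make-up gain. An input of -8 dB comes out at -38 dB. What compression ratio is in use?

6:1

Input overshoot = -8 − (-44) = 36 dB; output overshoot = -38 − (-44) = 6 dB.
Ratio = 36 / 6 = 6.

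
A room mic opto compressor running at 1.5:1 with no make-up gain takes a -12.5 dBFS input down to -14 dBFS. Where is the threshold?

Input is 4.5 dB above T (since output overshoot × R = input overshoot: (-14 − T)·1.5 = -12.5 − T gives T = -17 dBFS).
Check: -17 + (-12.5 − (-17))/1.5 = -17 + 3 = -14 dBFS. ✓

-17 dBFS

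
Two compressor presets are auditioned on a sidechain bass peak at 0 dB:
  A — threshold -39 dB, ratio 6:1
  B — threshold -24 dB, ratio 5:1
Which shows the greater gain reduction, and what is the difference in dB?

A, by 13.3 dB

A: overshoot 39 dB → output overshoot 6.5 dB → GR 32.5 dB.
B: overshoot 24 dB → output overshoot 4.8 dB → GR 19.2 dB.
Difference: 13.3 dB in favour of A.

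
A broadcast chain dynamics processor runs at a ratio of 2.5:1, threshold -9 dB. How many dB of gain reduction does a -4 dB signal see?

3 dB

-4 dB exceeds the threshold by 5 dB.
At 2.5:1, output sits 5/2.5 = 2 dB above threshold.
Gain reduction = 5 − 2 = 3 dB.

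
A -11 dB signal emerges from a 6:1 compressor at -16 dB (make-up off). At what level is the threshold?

Input is 6 dB above T (since output overshoot × R = input overshoot: (-16 − T)·6 = -11 − T gives T = -17 dB).
Check: -17 + (-11 − (-17))/6 = -17 + 1 = -16 dB. ✓

-17 dB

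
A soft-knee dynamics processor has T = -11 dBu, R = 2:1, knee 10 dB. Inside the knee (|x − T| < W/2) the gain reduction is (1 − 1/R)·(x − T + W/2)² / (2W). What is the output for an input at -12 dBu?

-12.4 dBu

x − T + W/2 = -12 − (-11) + 5 = 4.
GR = (1 − 1/2) × 4² / 20 = 0.5 × 16 / 20 = 0.4 dB.
Output = -12 − 0.4 = -12.4 dBu.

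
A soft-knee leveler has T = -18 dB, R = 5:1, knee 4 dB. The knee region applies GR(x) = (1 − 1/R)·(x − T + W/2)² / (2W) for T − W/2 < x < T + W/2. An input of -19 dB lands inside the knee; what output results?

-19.1 dB

x − T + W/2 = -19 − (-18) + 2 = 1.
GR = (1 − 1/5) × 1² / 8 = 0.8 × 1 / 8 = 0.1 dB.
Output = -19 − 0.1 = -19.1 dB.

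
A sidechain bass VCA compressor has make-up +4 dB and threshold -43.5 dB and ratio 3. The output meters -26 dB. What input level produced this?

Before make-up, the level was -26 − 4 = -30 dB.
Post-compression overshoot = -30 − (-43.5) = 13.5 dB.
Input overshoot = R × output overshoot = 40.5 dB → input = -43.5 + 40.5 = -3 dB.

-3 dB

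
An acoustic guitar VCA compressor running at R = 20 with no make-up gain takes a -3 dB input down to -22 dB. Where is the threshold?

-23 dB

Let T be the threshold. Output overshoot = (input overshoot)/R, so -22 − T = (-3 − T)/20.
20·(-22 − T) = -3 − T → 19·T = -440 − (-3) = -437.
T = -437/19 = -23 dB.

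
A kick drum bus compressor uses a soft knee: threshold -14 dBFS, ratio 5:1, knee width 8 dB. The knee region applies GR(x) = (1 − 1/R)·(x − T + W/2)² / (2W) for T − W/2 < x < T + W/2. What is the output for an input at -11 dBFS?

-13.45 dBFS

x − T + W/2 = -11 − (-14) + 4 = 7.
GR = (1 − 1/5) × 7² / 16 = 0.8 × 49 / 16 = 2.45 dB.
Output = -11 − 2.45 = -13.45 dBFS.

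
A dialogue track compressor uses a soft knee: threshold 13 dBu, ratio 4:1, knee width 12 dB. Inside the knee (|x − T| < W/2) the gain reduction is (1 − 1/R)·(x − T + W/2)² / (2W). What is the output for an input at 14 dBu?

12.46875 dBu

x − T + W/2 = 14 − 13 + 6 = 7.
GR = (1 − 1/4) × 7² / 24 = 0.75 × 49 / 24 = 1.53125 dB.
Output = 14 − 1.53125 = 12.46875 dBu.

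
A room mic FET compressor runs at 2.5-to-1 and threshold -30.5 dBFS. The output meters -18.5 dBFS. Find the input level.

-0.5 dBFS

Post-compression overshoot = -18.5 − (-30.5) = 12 dB.
Input overshoot = R × output overshoot = 30 dB → input = -30.5 + 30 = -0.5 dBFS.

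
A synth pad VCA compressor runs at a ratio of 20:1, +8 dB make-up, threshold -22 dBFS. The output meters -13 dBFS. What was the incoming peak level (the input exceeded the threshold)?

Stripping the +8 dB make-up gives -21 dBFS at the gain stage.
The compressed level sits -21 − (-22) = 1 dB over threshold.
Input overshoot = R × output overshoot = 20 dB → input = -22 + 20 = -2 dBFS.

-2 dBFS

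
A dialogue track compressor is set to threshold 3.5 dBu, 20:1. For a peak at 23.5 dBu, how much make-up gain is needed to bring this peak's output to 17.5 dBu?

Overshoot 20 dB → 20/20 = 1 dB after compression, so the compressed level is 3.5 + 1 = 4.5 dBu.
Make-up = target − compressed = 17.5 − 4.5 = 13 dB.

13 dB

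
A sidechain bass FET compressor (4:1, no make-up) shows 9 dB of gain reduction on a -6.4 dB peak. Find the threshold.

Gain reduction = -6.4 − (-15.4) = 9 dB; output overshoot = GR / (R − 1) = 9 / 3 = 3 dB.
Threshold = output − output overshoot = -15.4 − 3 = -18.4 dB.

-18.4 dB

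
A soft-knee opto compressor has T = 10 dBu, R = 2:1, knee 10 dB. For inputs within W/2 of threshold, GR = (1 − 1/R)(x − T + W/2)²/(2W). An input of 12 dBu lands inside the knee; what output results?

x − T + W/2 = 12 − 10 + 5 = 7.
GR = (1 − 1/2) × 7² / 20 = 0.5 × 49 / 20 = 1.225 dB.
Output = 12 − 1.225 = 10.775 dBu.

10.775 dBu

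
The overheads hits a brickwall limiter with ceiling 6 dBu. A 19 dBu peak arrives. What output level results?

The limiter clamps the peak to its 6 dBu ceiling.

6 dBu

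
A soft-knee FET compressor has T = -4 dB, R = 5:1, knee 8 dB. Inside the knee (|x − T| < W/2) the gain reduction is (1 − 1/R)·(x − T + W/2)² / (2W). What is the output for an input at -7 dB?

x − T + W/2 = -7 − (-4) + 4 = 1.
GR = (1 − 1/5) × 1² / 16 = 0.8 × 1 / 16 = 0.05 dB.
Output = -7 − 0.05 = -7.05 dB.

-7.05 dB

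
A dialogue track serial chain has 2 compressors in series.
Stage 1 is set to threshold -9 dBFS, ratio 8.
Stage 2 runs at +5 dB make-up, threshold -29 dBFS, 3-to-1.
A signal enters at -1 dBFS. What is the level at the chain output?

Stage 1: overshoot 8 dB → 8/8 = 1 dB → -8 dBFS.
Stage 2: 21 dB above -29 dBFS, reduced 3:1 to 7 dB above → -22 dBFS; +5 dB make-up → -17 dBFS.

-17 dBFS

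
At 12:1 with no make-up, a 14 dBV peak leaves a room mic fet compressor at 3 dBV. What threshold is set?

2 dBV

Gain reduction = 14 − 3 = 11 dB; output overshoot = GR / (R − 1) = 11 / 11 = 1 dB.
Threshold = output − output overshoot = 3 − 1 = 2 dBV.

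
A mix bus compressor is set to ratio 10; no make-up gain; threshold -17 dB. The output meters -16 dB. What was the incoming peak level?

-7 dB

That's 1 dB above the -17 dB threshold.
Input overshoot = R × output overshoot = 10 dB → input = -17 + 10 = -7 dB.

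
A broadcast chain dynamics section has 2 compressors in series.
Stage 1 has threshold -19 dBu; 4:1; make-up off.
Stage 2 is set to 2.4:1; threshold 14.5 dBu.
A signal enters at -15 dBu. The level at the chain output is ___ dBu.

-18 dBu

Stage 1: overshoot 4 dB → 4/4 = 1 dB → -18 dBu.
Stage 2: -18 dBu is at or below the 14.5 dBu threshold — no compression; output -18 dBu.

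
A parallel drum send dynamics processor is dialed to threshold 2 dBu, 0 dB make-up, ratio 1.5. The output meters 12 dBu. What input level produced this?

That's 10 dB above the 2 dBu threshold.
Input overshoot = R × output overshoot = 15 dB → input = 2 + 15 = 17 dBu.

17 dBu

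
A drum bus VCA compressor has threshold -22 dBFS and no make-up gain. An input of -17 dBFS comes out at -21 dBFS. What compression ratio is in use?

5:1

Input overshoot = -17 − (-22) = 5 dB; output overshoot = -21 − (-22) = 1 dB.
Ratio = 5 / 1 = 5.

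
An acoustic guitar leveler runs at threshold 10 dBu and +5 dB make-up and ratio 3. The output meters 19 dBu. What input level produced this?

22 dBu

Remove make-up: 19 − 5 = 14 dBu.
That's 4 dB above the 10 dBu threshold.
Before 3:1 compression the overshoot was 4 × 3 = 12 dB, so input = 10 + 12 = 22 dBu.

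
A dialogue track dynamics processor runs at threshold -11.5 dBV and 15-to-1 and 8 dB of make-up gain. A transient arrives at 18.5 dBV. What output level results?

Overshoot: 18.5 − (-11.5) = 30 dB.
15:1 compression reduces that to 30/15 = 2 dB over.
Output = -11.5 + 2 = -9.5 dBV; make-up adds 8 dB, giving -1.5 dBV.

-1.5 dBV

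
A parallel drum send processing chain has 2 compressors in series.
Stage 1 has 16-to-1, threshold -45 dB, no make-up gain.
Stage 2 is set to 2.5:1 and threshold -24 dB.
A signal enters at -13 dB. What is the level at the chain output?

Stage 1: overshoot 32 dB → 32/16 = 2 dB → -43 dB.
Stage 2: -43 dB is at or below the -24 dB threshold — no compression; output -43 dB.

-43 dB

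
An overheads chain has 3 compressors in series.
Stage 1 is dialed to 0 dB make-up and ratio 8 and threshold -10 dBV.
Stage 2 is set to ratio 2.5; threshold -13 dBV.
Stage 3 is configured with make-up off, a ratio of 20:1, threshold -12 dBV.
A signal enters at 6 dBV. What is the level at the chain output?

Stage 1: 6 dBV is 16 dB over -10 dBV; at 8:1 that becomes 2 dB over, giving -8 dBV.
Stage 2: overshoot 5 dB → 5/2.5 = 2 dB → -11 dBV.
Stage 3: overshoot 1 dB → 1/20 = 0.05 dB → -11.95 dBV.

-11.95 dBV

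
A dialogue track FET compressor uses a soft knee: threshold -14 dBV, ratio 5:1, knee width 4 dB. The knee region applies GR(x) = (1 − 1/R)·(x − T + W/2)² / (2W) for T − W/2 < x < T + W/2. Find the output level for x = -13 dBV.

x − T + W/2 = -13 − (-14) + 2 = 3.
GR = (1 − 1/5) × 3² / 8 = 0.8 × 9 / 8 = 0.9 dB.
Output = -13 − 0.9 = -13.9 dBV.

-13.9 dBV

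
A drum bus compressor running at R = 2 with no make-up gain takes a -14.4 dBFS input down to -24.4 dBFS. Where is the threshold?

-34.4 dBFS

Gain reduction = -14.4 − (-24.4) = 10 dB; output overshoot = GR / (R − 1) = 10 / 1 = 10 dB.
Threshold = output − output overshoot = -24.4 − 10 = -34.4 dBFS.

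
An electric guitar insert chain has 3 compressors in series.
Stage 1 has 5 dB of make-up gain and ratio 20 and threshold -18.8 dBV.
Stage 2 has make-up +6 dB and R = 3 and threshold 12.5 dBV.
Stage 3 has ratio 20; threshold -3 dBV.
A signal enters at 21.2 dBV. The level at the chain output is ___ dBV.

-5.8 dBV

Stage 1: overshoot 40 dB → 40/20 = 2 dB → -16.8 dBV; +5 dB make-up → -11.8 dBV.
Stage 2: -11.8 dBV is at or below the 12.5 dBV threshold — no compression; make-up brings it to -5.8 dBV.
Stage 3: -5.8 dBV ≤ -3 dBV, so stage 3 doesn't engage; output -5.8 dBV.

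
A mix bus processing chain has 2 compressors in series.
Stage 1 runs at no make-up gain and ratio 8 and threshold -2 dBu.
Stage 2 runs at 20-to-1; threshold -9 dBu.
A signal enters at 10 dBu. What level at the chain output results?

Stage 1: overshoot 12 dB → 12/8 = 1.5 dB → -0.5 dBu.
Stage 2: -0.5 dBu is 8.5 dB over -9 dBu; at 20:1 that becomes 0.425 dB over, giving -8.575 dBu.

-8.575 dBu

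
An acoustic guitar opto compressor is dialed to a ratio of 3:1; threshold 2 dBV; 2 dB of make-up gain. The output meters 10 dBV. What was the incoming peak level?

Before make-up, the level was 10 − 2 = 8 dBV.
Post-compression overshoot = 8 − 2 = 6 dB.
Input overshoot = R × output overshoot = 18 dB → input = 2 + 18 = 20 dBV.

20 dBV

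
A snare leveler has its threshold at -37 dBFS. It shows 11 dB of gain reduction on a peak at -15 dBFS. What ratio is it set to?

Input overshoot = -15 − (-37) = 22 dB.
Output overshoot = 22 − 11 = 11 dB.
Ratio = input overshoot / output overshoot = 22 / 11 = 2.

2:1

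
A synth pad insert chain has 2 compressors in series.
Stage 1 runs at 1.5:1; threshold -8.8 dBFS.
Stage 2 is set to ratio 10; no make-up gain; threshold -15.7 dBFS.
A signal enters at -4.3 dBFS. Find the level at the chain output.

-14.71 dBFS

Stage 1: overshoot 4.5 dB → 4.5/1.5 = 3 dB → -5.8 dBFS.
Stage 2: -5.8 dBFS is 9.9 dB over -15.7 dBFS; at 10:1 that becomes 0.99 dB over, giving -14.71 dBFS.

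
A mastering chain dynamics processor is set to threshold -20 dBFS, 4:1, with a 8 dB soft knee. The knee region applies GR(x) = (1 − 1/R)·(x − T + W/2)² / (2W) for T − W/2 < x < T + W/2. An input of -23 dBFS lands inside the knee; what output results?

x − T + W/2 = -23 − (-20) + 4 = 1.
GR = (1 − 1/4) × 1² / 16 = 0.75 × 1 / 16 = 0.046875 dB.
Output = -23 − 0.046875 = -23.046875 dBFS.

-23.046875 dBFS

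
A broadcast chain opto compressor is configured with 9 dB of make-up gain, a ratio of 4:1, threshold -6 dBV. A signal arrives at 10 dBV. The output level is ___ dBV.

The input is 16 dB above the -6 dBV threshold.
The 16 dB excess becomes 4 dB after 4:1 reduction.
That puts the output at -2 dBV; make-up adds 9 dB, giving 7 dBV.

7 dBV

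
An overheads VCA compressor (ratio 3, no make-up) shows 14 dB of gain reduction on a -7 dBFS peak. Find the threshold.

-28 dBFS

Let T be the threshold. Output overshoot = (input overshoot)/R, so -21 − T = (-7 − T)/3.
3·(-21 − T) = -7 − T → 2·T = -63 − (-7) = -56.
T = -56/2 = -28 dBFS.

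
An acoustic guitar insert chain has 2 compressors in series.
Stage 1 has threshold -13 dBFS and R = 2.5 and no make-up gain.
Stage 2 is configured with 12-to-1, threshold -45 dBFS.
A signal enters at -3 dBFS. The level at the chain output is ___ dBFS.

-42 dBFS

Stage 1: 10 dB above -13 dBFS, reduced 2.5:1 to 4 dB above → -9 dBFS.
Stage 2: -9 dBFS is 36 dB over -45 dBFS; at 12:1 that becomes 3 dB over, giving -42 dBFS.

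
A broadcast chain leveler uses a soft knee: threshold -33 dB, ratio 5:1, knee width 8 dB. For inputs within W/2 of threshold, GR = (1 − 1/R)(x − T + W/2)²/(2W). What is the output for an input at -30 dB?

x − T + W/2 = -30 − (-33) + 4 = 7.
GR = (1 − 1/5) × 7² / 16 = 0.8 × 49 / 16 = 2.45 dB.
Output = -30 − 2.45 = -32.45 dB.

-32.45 dB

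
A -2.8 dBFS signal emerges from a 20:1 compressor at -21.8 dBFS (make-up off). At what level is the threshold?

-22.8 dBFS

Gain reduction = -2.8 − (-21.8) = 19 dB; output overshoot = GR / (R − 1) = 19 / 19 = 1 dB.
Threshold = output − output overshoot = -21.8 − 1 = -22.8 dBFS.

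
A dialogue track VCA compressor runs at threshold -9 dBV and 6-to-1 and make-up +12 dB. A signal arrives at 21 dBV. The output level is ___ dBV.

The input is 30 dB above the -9 dBV threshold.
The 30 dB excess becomes 5 dB after 6:1 reduction.
Output = -9 + 5 = -4 dBV; make-up adds 12 dB, giving 8 dBV.

8 dBV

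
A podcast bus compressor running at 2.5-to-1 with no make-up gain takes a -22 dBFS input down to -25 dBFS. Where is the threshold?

-27 dBFS

Let T be the threshold. Output overshoot = (input overshoot)/R, so -25 − T = (-22 − T)/2.5.
2.5·(-25 − T) = -22 − T → 1.5·T = -62.5 − (-22) = -40.5.
T = -40.5/1.5 = -27 dBFS.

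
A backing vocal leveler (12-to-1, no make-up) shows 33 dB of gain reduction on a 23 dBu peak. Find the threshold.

Let T be the threshold. Output overshoot = (input overshoot)/R, so -10 − T = (23 − T)/12.
12·(-10 − T) = 23 − T → 11·T = -120 − 23 = -143.
T = -143/11 = -13 dBu.

-13 dBu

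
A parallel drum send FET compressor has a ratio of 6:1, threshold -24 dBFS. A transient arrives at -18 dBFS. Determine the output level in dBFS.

Overshoot: -18 − (-24) = 6 dB.
The 6 dB excess becomes 1 dB after 6:1 reduction.
Output = -24 + 1 = -23 dBFS.

-23 dBFS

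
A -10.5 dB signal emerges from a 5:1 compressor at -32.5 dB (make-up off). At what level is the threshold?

-38 dB

Gain reduction = -10.5 − (-32.5) = 22 dB; output overshoot = GR / (R − 1) = 22 / 4 = 5.5 dB.
Threshold = output − output overshoot = -32.5 − 5.5 = -38 dB.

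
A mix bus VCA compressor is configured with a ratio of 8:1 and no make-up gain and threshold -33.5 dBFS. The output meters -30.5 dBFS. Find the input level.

-9.5 dBFS

Post-compression overshoot = -30.5 − (-33.5) = 3 dB.
Before 8:1 compression the overshoot was 3 × 8 = 24 dB, so input = -33.5 + 24 = -9.5 dBFS.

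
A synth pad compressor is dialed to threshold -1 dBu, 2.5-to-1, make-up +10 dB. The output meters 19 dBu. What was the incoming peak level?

Remove make-up: 19 − 10 = 9 dBu.
That's 10 dB above the -1 dBu threshold.
Before 2.5:1 compression the overshoot was 10 × 2.5 = 25 dB, so input = -1 + 25 = 24 dBu.

24 dBu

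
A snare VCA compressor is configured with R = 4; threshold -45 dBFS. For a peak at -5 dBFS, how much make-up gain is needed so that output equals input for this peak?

30 dB

Overshoot 40 dB → 40/4 = 10 dB after compression, so the compressed level is -45 + 10 = -35 dBFS.
Make-up = target − compressed = -5 − (-35) = 30 dB.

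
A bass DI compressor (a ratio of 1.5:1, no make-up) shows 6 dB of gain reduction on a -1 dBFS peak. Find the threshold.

-19 dBFS

Input is 18 dB above T (since output overshoot × R = input overshoot: (-7 − T)·1.5 = -1 − T gives T = -19 dBFS).
Check: -19 + (-1 − (-19))/1.5 = -19 + 12 = -7 dBFS. ✓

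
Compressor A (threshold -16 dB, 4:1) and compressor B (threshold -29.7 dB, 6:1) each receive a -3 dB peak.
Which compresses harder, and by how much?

A: GR = 13 − 13/4 = 9.75 dB.
B: GR = 26.7 − 26.7/6 = 22.25 dB.
B applies 12.5 dB more gain reduction.

B, by 12.5 dB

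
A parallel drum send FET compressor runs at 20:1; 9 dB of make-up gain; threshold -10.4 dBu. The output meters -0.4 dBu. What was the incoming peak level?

Before make-up, the level was -0.4 − 9 = -9.4 dBu.
That's 1 dB above the -10.4 dBu threshold.
Input overshoot = R × output overshoot = 20 dB → input = -10.4 + 20 = 9.6 dBu.

9.6 dBu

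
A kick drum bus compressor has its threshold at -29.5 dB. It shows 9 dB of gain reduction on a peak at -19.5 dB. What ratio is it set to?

10:1

Input overshoot = -19.5 − (-29.5) = 10 dB.
Output overshoot = 10 − 9 = 1 dB.
Ratio = input overshoot / output overshoot = 10 / 1 = 10.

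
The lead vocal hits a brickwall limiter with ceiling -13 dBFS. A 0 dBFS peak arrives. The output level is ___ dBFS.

-13 dBFS

At ∞:1, everything above -13 dBFS is held at the ceiling.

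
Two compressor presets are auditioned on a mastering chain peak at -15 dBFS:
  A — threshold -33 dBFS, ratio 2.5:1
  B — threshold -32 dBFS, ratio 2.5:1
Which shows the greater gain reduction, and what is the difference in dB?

A, by 0.6 dB

A: overshoot 18 dB → output overshoot 7.2 dB → GR 10.8 dB.
B: overshoot 17 dB → output overshoot 6.8 dB → GR 10.2 dB.
A applies 0.6 dB more gain reduction.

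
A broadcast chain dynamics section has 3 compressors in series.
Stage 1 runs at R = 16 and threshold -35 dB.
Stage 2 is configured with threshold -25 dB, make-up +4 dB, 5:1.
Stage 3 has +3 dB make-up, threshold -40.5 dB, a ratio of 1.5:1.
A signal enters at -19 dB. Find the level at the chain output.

-30.5 dB

Stage 1: overshoot 16 dB → 16/16 = 1 dB → -34 dB.
Stage 2: below threshold (-34 ≤ -25); passes unchanged; make-up brings it to -30 dB.
Stage 3: overshoot 10.5 dB → 10.5/1.5 = 7 dB → -33.5 dB; +3 dB make-up → -30.5 dB.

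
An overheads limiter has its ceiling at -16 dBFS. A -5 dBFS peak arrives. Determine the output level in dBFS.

A brickwall limiter is an ∞:1 compressor: any input above the ceiling is clamped to -16 dBFS.

-16 dBFS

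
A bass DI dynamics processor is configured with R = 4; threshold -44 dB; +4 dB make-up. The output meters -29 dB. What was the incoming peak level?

Before make-up, the level was -29 − 4 = -33 dB.
That's 11 dB above the -44 dB threshold.
Input overshoot = R × output overshoot = 44 dB → input = -44 + 44 = 0 dB.

0 dB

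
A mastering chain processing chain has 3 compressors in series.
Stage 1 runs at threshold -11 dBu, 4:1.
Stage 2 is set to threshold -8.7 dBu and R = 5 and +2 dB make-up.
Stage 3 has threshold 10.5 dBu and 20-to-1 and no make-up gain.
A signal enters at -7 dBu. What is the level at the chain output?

Stage 1: overshoot 4 dB → 4/4 = 1 dB → -10 dBu.
Stage 2: -10 dBu is at or below the -8.7 dBu threshold — no compression; make-up brings it to -8 dBu.
Stage 3: -8 dBu ≤ 10.5 dBu, so stage 3 doesn't engage; output -8 dBu.

-8 dBu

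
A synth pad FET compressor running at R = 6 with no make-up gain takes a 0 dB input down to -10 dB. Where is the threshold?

-12 dB

Let T be the threshold. Output overshoot = (input overshoot)/R, so -10 − T = (0 − T)/6.
6·(-10 − T) = 0 − T → 5·T = -60 − 0 = -60.
T = -60/5 = -12 dB.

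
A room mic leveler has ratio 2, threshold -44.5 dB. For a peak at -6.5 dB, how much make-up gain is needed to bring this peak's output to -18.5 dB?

Overshoot 38 dB → 38/2 = 19 dB after compression, so the compressed level is -44.5 + 19 = -25.5 dB.
Make-up = target − compressed = -18.5 − (-25.5) = 7 dB.

7 dB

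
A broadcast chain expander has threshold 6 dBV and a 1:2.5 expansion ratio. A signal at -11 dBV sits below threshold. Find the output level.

-36.5 dBV

Undershoot = 6 − (-11) = 17 dB.
At 1:2.5, that expands to 42.5 dB under threshold.
Output = 6 − 42.5 = -36.5 dBV.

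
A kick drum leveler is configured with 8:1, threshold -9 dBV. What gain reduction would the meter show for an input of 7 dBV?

14 dB

Overshoot = 7 − (-9) = 16 dB.
At 8:1, output sits 16/8 = 2 dB above threshold.
GR = overshoot in − overshoot out = 16 − 2 = 14 dB.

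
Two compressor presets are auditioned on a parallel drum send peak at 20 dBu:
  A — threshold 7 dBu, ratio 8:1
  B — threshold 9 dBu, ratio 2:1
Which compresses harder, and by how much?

A, by 5.875 dB

A: 13 dB over, compressed to 1.625 dB over, so 11.375 dB of GR.
B: 11 dB over, compressed to 5.5 dB over, so 5.5 dB of GR.
A reduces 5.875 dB more.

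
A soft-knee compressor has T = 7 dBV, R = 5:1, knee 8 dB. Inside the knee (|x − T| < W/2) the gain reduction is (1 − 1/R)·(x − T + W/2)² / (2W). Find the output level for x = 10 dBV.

7.55 dBV

x − T + W/2 = 10 − 7 + 4 = 7.
GR = (1 − 1/5) × 7² / 16 = 0.8 × 49 / 16 = 2.45 dB.
Output = 10 − 2.45 = 7.55 dBV.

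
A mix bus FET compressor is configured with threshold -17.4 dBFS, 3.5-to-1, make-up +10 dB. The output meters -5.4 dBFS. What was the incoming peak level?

Before make-up, the level was -5.4 − 10 = -15.4 dBFS.
Post-compression overshoot = -15.4 − (-17.4) = 2 dB.
Input overshoot = R × output overshoot = 7 dB → input = -17.4 + 7 = -10.4 dBFS.

-10.4 dBFS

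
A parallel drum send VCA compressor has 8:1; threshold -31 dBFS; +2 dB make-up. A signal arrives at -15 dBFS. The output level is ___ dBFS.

-27 dBFS

-15 dBFS sits 16 dB over threshold.
At 8:1 the overshoot is divided by 8, leaving 2 dB above threshold.
Output = -31 + 2 = -29 dBFS; make-up adds 2 dB, giving -27 dBFS.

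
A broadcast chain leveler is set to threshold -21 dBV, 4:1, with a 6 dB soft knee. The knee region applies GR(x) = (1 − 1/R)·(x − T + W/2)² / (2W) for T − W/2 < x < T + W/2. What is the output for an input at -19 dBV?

-20.5625 dBV

x − T + W/2 = -19 − (-21) + 3 = 5.
GR = (1 − 1/4) × 5² / 12 = 0.75 × 25 / 12 = 1.5625 dB.
Output = -19 − 1.5625 = -20.5625 dBV.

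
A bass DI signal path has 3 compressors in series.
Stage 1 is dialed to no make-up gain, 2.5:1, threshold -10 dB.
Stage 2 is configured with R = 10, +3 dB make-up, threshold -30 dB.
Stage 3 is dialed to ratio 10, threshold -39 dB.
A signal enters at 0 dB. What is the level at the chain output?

Stage 1: 0 dB is 10 dB over -10 dB; at 2.5:1 that becomes 4 dB over, giving -6 dB.
Stage 2: 24 dB above -30 dB, reduced 10:1 to 2.4 dB above → -27.6 dB; +3 dB make-up → -24.6 dB.
Stage 3: 14.4 dB above -39 dB, reduced 10:1 to 1.44 dB above → -37.56 dB.

-37.56 dB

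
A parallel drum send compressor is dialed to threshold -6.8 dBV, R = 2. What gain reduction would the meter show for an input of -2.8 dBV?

-2.8 dBV exceeds the threshold by 4 dB.
At 2:1, output sits 4/2 = 2 dB above threshold.
GR = overshoot in − overshoot out = 4 − 2 = 2 dB.

2 dB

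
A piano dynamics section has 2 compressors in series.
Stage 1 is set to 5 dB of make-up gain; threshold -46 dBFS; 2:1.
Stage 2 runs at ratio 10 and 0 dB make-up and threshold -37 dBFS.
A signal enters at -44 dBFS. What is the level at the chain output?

Stage 1: overshoot 2 dB → 2/2 = 1 dB → -45 dBFS; +5 dB make-up → -40 dBFS.
Stage 2: below threshold (-40 ≤ -37); passes unchanged; output -40 dBFS.

-40 dBFS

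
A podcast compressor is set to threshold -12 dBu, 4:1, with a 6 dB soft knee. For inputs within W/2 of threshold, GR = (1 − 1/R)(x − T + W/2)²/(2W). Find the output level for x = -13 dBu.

x − T + W/2 = -13 − (-12) + 3 = 2.
GR = (1 − 1/4) × 2² / 12 = 0.75 × 4 / 12 = 0.25 dB.
Output = -13 − 0.25 = -13.25 dBu.

-13.25 dBu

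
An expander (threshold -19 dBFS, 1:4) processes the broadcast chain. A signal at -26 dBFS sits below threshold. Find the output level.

-47 dBFS

Undershoot = (-19) − (-26) = 7 dB.
At 1:4, that expands to 28 dB under threshold.
Output = -19 − 28 = -47 dBFS.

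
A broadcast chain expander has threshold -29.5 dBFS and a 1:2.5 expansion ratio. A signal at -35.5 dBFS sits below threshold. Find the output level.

The input is 6 dB below the -29.5 dBFS threshold.
A 1:2.5 expander multiplies undershoot by 2.5: 6 × 2.5 = 15 dB below threshold.
Output = -29.5 − 15 = -44.5 dBFS.

-44.5 dBFS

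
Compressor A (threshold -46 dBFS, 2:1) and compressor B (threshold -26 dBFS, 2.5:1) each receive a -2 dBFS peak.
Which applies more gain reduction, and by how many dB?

A: GR = 44 − 44/2 = 22 dB.
B: GR = 24 − 24/2.5 = 14.4 dB.
Difference: 7.6 dB in favour of A.

A, by 7.6 dB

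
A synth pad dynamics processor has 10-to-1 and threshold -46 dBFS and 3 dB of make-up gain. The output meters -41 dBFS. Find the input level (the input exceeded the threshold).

Before make-up, the level was -41 − 3 = -44 dBFS.
The compressed level sits -44 − (-46) = 2 dB over threshold.
Input overshoot = R × output overshoot = 20 dB → input = -46 + 20 = -26 dBFS.

-26 dBFS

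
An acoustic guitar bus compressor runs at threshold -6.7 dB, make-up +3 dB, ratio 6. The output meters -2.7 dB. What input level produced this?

Stripping the +3 dB make-up gives -5.7 dB at the gain stage.
That's 1 dB above the -6.7 dB threshold.
Input overshoot = R × output overshoot = 6 dB → input = -6.7 + 6 = -0.7 dB.

-0.7 dB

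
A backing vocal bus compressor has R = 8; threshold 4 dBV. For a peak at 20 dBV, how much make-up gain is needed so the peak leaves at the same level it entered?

14 dB

Overshoot 16 dB → 16/8 = 2 dB after compression, so the compressed level is 4 + 2 = 6 dBV.
Make-up = target − compressed = 20 − 6 = 14 dB.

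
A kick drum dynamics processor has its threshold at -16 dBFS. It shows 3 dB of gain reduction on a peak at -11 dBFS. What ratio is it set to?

2.5:1

Input overshoot = -11 − (-16) = 5 dB.
Output overshoot = 5 − 3 = 2 dB.
Ratio = input overshoot / output overshoot = 5 / 2 = 2.5.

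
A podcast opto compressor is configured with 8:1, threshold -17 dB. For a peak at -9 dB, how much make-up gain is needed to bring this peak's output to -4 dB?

The peak compresses to -17 + 8/8 = -16 dB.
To reach -4 dB requires -4 − (-16) = 12 dB of make-up.

12 dB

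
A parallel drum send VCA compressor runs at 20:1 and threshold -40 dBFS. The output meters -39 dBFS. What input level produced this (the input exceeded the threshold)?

The compressed level sits -39 − (-40) = 1 dB over threshold.
Input overshoot = R × output overshoot = 20 dB → input = -40 + 20 = -20 dBFS.

-20 dBFS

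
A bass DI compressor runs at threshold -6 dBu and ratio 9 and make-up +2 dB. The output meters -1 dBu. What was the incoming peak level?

21 dBu

Before make-up, the level was -1 − 2 = -3 dBu.
Post-compression overshoot = -3 − (-6) = 3 dB.
Undo the ratio: input overshoot = 3 × 9 = 27 dB, giving input = 21 dBu.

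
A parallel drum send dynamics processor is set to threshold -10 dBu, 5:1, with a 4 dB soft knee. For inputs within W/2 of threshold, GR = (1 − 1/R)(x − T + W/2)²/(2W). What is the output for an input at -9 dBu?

-9.9 dBu

x − T + W/2 = -9 − (-10) + 2 = 3.
GR = (1 − 1/5) × 3² / 8 = 0.8 × 9 / 8 = 0.9 dB.
Output = -9 − 0.9 = -9.9 dBu.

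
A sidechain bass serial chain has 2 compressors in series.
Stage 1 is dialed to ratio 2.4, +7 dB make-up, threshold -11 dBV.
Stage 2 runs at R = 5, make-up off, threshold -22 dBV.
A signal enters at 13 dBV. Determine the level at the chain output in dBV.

-16.4 dBV

Stage 1: 24 dB above -11 dBV, reduced 2.4:1 to 10 dB above → -1 dBV; +7 dB make-up → 6 dBV.
Stage 2: overshoot 28 dB → 28/5 = 5.6 dB → -16.4 dBV.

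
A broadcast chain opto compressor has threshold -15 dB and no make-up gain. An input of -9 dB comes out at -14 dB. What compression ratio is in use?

6:1

Input overshoot = -9 − (-15) = 6 dB; output overshoot = -14 − (-15) = 1 dB.
Ratio = 6 / 1 = 6.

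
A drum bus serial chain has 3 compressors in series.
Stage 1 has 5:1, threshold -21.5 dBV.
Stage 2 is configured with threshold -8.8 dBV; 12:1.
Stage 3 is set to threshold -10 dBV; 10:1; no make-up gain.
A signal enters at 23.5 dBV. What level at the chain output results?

Stage 1: overshoot 45 dB → 45/5 = 9 dB → -12.5 dBV.
Stage 2: below threshold (-12.5 ≤ -8.8); passes unchanged; output -12.5 dBV.
Stage 3: -12.5 dBV ≤ -10 dBV, so stage 3 doesn't engage; output -12.5 dBV.

-12.5 dBV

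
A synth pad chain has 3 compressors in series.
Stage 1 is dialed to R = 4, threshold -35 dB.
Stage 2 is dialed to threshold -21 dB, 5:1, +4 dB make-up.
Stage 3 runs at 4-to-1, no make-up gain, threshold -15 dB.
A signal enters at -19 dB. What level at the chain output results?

Stage 1: overshoot 16 dB → 16/4 = 4 dB → -31 dB.
Stage 2: below threshold (-31 ≤ -21); passes unchanged; make-up brings it to -27 dB.
Stage 3: -27 dB ≤ -15 dB, so stage 3 doesn't engage; output -27 dB.

-27 dB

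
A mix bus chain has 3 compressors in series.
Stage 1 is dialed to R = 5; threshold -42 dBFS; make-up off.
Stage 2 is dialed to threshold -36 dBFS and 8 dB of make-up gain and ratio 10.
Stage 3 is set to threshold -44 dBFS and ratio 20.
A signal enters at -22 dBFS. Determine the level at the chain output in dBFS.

Stage 1: -22 dBFS is 20 dB over -42 dBFS; at 5:1 that becomes 4 dB over, giving -38 dBFS.
Stage 2: -38 dBFS is at or below the -36 dBFS threshold — no compression; make-up brings it to -30 dBFS.
Stage 3: -30 dBFS is 14 dB over -44 dBFS; at 20:1 that becomes 0.7 dB over, giving -43.3 dBFS.

-43.3 dBFS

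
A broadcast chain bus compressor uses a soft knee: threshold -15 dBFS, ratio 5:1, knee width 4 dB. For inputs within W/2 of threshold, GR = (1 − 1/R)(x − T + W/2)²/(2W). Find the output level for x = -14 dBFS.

x − T + W/2 = -14 − (-15) + 2 = 3.
GR = (1 − 1/5) × 3² / 8 = 0.8 × 9 / 8 = 0.9 dB.
Output = -14 − 0.9 = -14.9 dBFS.

-14.9 dBFS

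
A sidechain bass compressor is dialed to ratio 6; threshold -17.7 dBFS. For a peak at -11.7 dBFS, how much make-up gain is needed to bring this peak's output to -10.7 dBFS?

6 dB

Overshoot 6 dB → 6/6 = 1 dB after compression, so the compressed level is -17.7 + 1 = -16.7 dBFS.
Make-up = target − compressed = -10.7 − (-16.7) = 6 dB.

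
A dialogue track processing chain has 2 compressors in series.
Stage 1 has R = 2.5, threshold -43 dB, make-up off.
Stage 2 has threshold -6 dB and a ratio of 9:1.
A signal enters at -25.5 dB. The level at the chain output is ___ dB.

Stage 1: overshoot 17.5 dB → 17.5/2.5 = 7 dB → -36 dB.
Stage 2: -36 dB ≤ -6 dB, so stage 2 doesn't engage; output -36 dB.

-36 dB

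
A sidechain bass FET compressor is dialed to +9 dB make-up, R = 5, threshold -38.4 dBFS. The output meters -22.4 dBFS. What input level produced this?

-3.4 dBFS

Before make-up, the level was -22.4 − 9 = -31.4 dBFS.
That's 7 dB above the -38.4 dBFS threshold.
Undo the ratio: input overshoot = 7 × 5 = 35 dB, giving input = -3.4 dBFS.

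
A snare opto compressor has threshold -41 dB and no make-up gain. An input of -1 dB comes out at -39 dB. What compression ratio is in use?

Input overshoot = -1 − (-41) = 40 dB; output overshoot = -39 − (-41) = 2 dB.
Ratio = 40 / 2 = 20.

20:1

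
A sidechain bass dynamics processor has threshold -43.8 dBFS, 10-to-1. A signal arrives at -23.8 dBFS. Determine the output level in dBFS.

-41.8 dBFS

Overshoot: -23.8 − (-43.8) = 20 dB.
At 10:1 the overshoot is divided by 10, leaving 2 dB above threshold.
That puts the output at -41.8 dBFS.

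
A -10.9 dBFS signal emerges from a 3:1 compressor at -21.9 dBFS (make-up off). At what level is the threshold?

Let T be the threshold. Output overshoot = (input overshoot)/R, so -21.9 − T = (-10.9 − T)/3.
3·(-21.9 − T) = -10.9 − T → 2·T = -65.7 − (-10.9) = -54.8.
T = -54.8/2 = -27.4 dBFS.

-27.4 dBFS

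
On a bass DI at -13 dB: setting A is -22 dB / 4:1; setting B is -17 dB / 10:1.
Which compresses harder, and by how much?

A: overshoot 9 dB → output overshoot 2.25 dB → GR 6.75 dB.
B: overshoot 4 dB → output overshoot 0.4 dB → GR 3.6 dB.
A reduces 3.15 dB more.

A, by 3.15 dB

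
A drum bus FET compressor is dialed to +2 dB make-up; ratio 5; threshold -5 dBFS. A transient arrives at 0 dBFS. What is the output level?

-2 dBFS

0 dBFS sits 5 dB over threshold.
5:1 compression reduces that to 5/5 = 1 dB over.
So the level is -5 + 1 = -4 dBFS; make-up adds 2 dB, giving -2 dBFS.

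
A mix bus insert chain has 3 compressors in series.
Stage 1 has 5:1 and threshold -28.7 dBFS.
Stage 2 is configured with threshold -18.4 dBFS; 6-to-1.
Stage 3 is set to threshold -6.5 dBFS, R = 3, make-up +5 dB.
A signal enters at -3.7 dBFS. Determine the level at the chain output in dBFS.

-18.7 dBFS

Stage 1: 25 dB above -28.7 dBFS, reduced 5:1 to 5 dB above → -23.7 dBFS.
Stage 2: below threshold (-23.7 ≤ -18.4); passes unchanged; output -23.7 dBFS.
Stage 3: below threshold (-23.7 ≤ -6.5); passes unchanged; make-up brings it to -18.7 dBFS.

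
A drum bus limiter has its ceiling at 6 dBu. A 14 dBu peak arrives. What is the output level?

6 dBu

At ∞:1, everything above 6 dBu is held at the ceiling.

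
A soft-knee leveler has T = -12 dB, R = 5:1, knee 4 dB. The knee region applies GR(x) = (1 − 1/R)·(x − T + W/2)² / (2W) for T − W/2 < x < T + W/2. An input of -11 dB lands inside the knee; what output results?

x − T + W/2 = -11 − (-12) + 2 = 3.
GR = (1 − 1/5) × 3² / 8 = 0.8 × 9 / 8 = 0.9 dB.
Output = -11 − 0.9 = -11.9 dB.

-11.9 dB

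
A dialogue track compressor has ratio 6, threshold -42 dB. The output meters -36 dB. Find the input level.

That's 6 dB above the -42 dB threshold.
Undo the ratio: input overshoot = 6 × 6 = 36 dB, giving input = -6 dB.

-6 dB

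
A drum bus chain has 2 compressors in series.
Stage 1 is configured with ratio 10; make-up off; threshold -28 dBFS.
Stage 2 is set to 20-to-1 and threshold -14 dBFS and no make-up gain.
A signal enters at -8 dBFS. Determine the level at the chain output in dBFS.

-26 dBFS

Stage 1: 20 dB above -28 dBFS, reduced 10:1 to 2 dB above → -26 dBFS.
Stage 2: -26 dBFS is at or below the -14 dBFS threshold — no compression; output -26 dBFS.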